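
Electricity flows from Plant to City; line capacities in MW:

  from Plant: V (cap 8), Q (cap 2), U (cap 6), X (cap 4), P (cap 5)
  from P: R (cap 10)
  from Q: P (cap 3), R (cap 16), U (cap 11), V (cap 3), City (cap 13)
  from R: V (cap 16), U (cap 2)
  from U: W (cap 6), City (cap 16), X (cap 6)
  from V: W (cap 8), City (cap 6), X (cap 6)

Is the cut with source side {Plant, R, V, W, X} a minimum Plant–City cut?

No — its capacity is 21, but the minimum cut has capacity 16.

Given cut capacity: 5 + 2 + 6 + 2 + 6 = 21.
Augment Plant→Q→City: bottleneck 2, flow now 2.
Augment Plant→U→City: bottleneck 6, flow now 8.
Augment Plant→V→City: bottleneck 6, flow now 14.
Augment Plant→P→R→U→City: bottleneck 2, flow now 16.
No augmenting path remains; maximum flow = 16.
In the residual graph, reachable from Plant: {Plant, P, R, V, W, X}.
Min-cut edges: Plant→Q (2), Plant→U (6), R→U (2), V→City (6); capacity 2 + 6 + 2 + 6 = 16.
Cut capacity 21 exceeds the max flow 16, so it is not minimum.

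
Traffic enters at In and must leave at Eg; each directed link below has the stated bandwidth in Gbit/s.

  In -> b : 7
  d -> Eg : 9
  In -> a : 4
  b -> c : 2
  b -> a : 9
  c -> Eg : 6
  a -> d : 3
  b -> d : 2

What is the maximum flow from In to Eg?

Augment In→a→d→Eg: bottleneck 3, flow now 3.
Augment In→b→c→Eg: bottleneck 2, flow now 5.
Augment In→b→d→Eg: bottleneck 2, flow now 7.
No augmenting path remains; maximum flow = 7.
In the residual graph, reachable from In: {In, a, b}.
Min-cut edges: a→d (3), b→c (2), b→d (2); capacity 3 + 2 + 2 = 7.
This cut is saturated, so no flow can exceed 7.

7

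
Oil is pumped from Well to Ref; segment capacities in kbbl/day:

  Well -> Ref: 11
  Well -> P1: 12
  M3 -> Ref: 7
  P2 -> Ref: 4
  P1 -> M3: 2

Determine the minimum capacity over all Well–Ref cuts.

Augment Well→Ref: bottleneck 11, flow now 11.
Augment Well→P1→M3→Ref: bottleneck 2, flow now 13.
No augmenting path remains; maximum flow = 13.
By max-flow min-cut, the minimum cut capacity equals the max flow.
In the residual graph, reachable from Well: {Well, P1}.
Min-cut edges: Well→Ref (11), P1→M3 (2); capacity 11 + 2 = 13.

13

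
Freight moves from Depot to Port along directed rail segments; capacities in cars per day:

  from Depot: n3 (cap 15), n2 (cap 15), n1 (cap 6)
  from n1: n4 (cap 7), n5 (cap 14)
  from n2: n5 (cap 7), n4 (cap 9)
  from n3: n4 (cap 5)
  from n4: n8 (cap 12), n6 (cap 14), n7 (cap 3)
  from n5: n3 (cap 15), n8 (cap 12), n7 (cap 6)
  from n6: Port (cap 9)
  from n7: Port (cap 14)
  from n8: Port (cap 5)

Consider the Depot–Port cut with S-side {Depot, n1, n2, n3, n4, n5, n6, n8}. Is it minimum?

Given cut capacity: 3 + 6 + 9 + 5 = 23.
Augment Depot→n1→n4→n6→Port: bottleneck 6, flow now 6.
Augment Depot→n2→n4→n6→Port: bottleneck 3, flow now 9.
Augment Depot→n2→n4→n7→Port: bottleneck 3, flow now 12.
Augment Depot→n2→n4→n8→Port: bottleneck 3, flow now 15.
Augment Depot→n2→n5→n7→Port: bottleneck 6, flow now 21.
Augment Depot→n3→n4→n8→Port: bottleneck 2, flow now 23.
No augmenting path remains; maximum flow = 23.
Cut capacity 23 equals the max flow, so it is a minimum cut.

Yes — it is a minimum cut (capacity 23).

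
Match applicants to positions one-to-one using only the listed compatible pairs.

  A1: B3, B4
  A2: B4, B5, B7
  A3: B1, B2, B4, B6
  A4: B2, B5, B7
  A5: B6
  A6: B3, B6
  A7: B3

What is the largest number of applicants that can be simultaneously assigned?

Unit-capacity flow: source→left, listed edges, right→sink; max matching = max flow.
Augmenting path A1→B3 (+1); matched 1.
Augmenting path A2→B4 (+1); matched 2.
Augmenting path A3→B1 (+1); matched 3.
Augmenting path A4→B2 (+1); matched 4.
Augmenting path A5→B6 (+1); matched 5.
Augmenting path A6→B3→A1→B4→A2→B5 (+1); matched 6.
No augmenting path remains; maximum matching = 6.
König certificate: {A1, A2, A3, A4, B3, B6} is a vertex cover of size 6 (every listed pair touches it), so no matching can be larger.

6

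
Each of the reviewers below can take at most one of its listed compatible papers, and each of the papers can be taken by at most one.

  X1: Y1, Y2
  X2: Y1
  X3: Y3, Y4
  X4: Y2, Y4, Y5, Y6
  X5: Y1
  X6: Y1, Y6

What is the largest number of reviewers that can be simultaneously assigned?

5

Unit-capacity flow: source→left, listed edges, right→sink; max matching = max flow.
Augmenting path X1→Y1 (+1); matched 1.
Augmenting path X3→Y3 (+1); matched 2.
Augmenting path X4→Y2 (+1); matched 3.
Augmenting path X6→Y6 (+1); matched 4.
Augmenting path X2→Y1→X1→Y2→X4→Y4 (+1); matched 5.
No augmenting path remains; maximum matching = 5.
König certificate: {X1, X3, X4, X6, Y1} is a vertex cover of size 5 (every listed pair touches it), so no matching can be larger.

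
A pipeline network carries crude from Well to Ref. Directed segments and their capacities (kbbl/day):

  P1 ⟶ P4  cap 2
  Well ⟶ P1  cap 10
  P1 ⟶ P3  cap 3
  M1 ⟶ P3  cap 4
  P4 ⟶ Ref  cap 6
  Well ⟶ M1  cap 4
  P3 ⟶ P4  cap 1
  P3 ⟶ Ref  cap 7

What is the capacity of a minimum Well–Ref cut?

9

Augment Well→M1→P3→Ref: bottleneck 4, flow now 4.
Augment Well→P1→P4→Ref: bottleneck 2, flow now 6.
Augment Well→P1→P3→Ref: bottleneck 3, flow now 9.
No augmenting path remains; maximum flow = 9.
By max-flow min-cut, the minimum cut capacity equals the max flow.
In the residual graph, reachable from Well: {Well, P1}.
Min-cut edges: Well→M1 (4), P1→P4 (2), P1→P3 (3); capacity 4 + 2 + 3 = 9.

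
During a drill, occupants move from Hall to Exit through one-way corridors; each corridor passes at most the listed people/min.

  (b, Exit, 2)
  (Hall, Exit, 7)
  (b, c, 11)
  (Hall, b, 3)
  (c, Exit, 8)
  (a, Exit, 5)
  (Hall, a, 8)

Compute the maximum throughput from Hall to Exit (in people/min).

Augment Hall→Exit: bottleneck 7, flow now 7.
Augment Hall→a→Exit: bottleneck 5, flow now 12.
Augment Hall→b→Exit: bottleneck 2, flow now 14.
Augment Hall→b→c→Exit: bottleneck 1, flow now 15.
No augmenting path remains; maximum flow = 15.
In the residual graph, reachable from Hall: {Hall, a}.
Min-cut edges: Hall→b (3), Hall→Exit (7), a→Exit (5); capacity 3 + 7 + 5 = 15.
This cut is saturated, so no flow can exceed 15.

15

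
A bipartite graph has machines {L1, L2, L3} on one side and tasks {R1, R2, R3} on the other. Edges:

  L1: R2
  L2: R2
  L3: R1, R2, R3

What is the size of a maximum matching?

Unit-capacity flow: source→left, listed edges, right→sink; max matching = max flow.
Augmenting path L1→R2 (+1); matched 1.
Augmenting path L3→R1 (+1); matched 2.
No augmenting path remains; maximum matching = 2.
König certificate: {L3, R2} is a vertex cover of size 2 (every listed pair touches it), so no matching can be larger.

2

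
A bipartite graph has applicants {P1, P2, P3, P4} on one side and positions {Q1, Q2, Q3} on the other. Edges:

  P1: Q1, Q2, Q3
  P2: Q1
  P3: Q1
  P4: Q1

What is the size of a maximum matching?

2

Unit-capacity flow: source→left, listed edges, right→sink; max matching = max flow.
Augmenting path P1→Q1 (+1); matched 1.
Augmenting path P2→Q1→P1→Q2 (+1); matched 2.
No augmenting path remains; maximum matching = 2.
König certificate: {P1, Q1} is a vertex cover of size 2 (every listed pair touches it), so no matching can be larger.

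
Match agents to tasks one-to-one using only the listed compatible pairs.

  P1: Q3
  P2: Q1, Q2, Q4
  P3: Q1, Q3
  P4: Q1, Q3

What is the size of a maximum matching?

3

Unit-capacity flow: source→left, listed edges, right→sink; max matching = max flow.
Augmenting path P1→Q3 (+1); matched 1.
Augmenting path P2→Q1 (+1); matched 2.
Augmenting path P3→Q1→P2→Q2 (+1); matched 3.
No augmenting path remains; maximum matching = 3.
König certificate: {P2, Q1, Q3} is a vertex cover of size 3 (every listed pair touches it), so no matching can be larger.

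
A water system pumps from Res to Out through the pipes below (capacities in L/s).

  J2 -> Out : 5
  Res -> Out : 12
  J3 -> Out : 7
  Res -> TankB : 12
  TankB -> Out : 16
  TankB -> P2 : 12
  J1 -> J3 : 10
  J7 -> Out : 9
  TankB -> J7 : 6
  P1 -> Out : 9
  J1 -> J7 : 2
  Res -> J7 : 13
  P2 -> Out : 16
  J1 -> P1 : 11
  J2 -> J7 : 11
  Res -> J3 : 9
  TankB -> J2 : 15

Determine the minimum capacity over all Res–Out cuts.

Augment Res→Out: bottleneck 12, flow now 12.
Augment Res→TankB→Out: bottleneck 12, flow now 24.
Augment Res→J3→Out: bottleneck 7, flow now 31.
Augment Res→J7→Out: bottleneck 9, flow now 40.
No augmenting path remains; maximum flow = 40.
By max-flow min-cut, the minimum cut capacity equals the max flow.
In the residual graph, reachable from Res: {Res, J3, J7}.
Min-cut edges: Res→TankB (12), Res→Out (12), J3→Out (7), J7→Out (9); capacity 12 + 12 + 7 + 9 = 40.

40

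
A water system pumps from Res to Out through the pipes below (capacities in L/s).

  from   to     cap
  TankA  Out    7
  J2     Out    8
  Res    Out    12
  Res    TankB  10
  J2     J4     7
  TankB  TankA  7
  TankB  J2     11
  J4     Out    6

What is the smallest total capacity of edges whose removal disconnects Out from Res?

22

Augment Res→Out: bottleneck 12, flow now 12.
Augment Res→TankB→J2→Out: bottleneck 8, flow now 20.
Augment Res→TankB→TankA→Out: bottleneck 2, flow now 22.
No augmenting path remains; maximum flow = 22.
By max-flow min-cut, the minimum cut capacity equals the max flow.
In the residual graph, reachable from Res: {Res}.
Min-cut edges: Res→TankB (10), Res→Out (12); capacity 10 + 12 = 22.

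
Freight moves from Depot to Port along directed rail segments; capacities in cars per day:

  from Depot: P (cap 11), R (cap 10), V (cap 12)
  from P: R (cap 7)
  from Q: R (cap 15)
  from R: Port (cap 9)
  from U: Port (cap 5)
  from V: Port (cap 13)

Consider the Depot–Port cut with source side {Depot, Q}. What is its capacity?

48

Edges leaving {Depot, Q}: Depot→P (11), Depot→R (10), Depot→V (12), Q→R (15).
Cut capacity = 11 + 10 + 12 + 15 = 48.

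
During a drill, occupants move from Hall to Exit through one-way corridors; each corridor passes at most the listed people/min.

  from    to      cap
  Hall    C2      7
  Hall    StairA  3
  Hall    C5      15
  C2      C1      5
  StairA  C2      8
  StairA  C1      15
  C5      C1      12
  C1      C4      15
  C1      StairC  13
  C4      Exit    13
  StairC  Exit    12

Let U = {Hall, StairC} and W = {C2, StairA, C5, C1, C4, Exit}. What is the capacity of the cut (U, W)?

Edges leaving {Hall, StairC}: Hall→C2 (7), Hall→StairA (3), Hall→C5 (15), StairC→Exit (12).
Cut capacity = 7 + 3 + 15 + 12 = 37.

37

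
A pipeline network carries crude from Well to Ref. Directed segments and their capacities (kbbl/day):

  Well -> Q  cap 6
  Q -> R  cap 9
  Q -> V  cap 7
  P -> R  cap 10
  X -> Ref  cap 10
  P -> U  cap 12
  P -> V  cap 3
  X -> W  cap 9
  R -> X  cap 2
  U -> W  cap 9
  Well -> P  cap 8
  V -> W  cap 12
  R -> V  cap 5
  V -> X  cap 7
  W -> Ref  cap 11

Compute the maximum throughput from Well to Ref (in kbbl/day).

Augment Well→P→R→X→Ref: bottleneck 2, flow now 2.
Augment Well→P→U→W→Ref: bottleneck 6, flow now 8.
Augment Well→Q→V→W→Ref: bottleneck 5, flow now 13.
Augment Well→Q→V→X→Ref: bottleneck 1, flow now 14.
No augmenting path remains; maximum flow = 14.
In the residual graph, reachable from Well: {Well}.
Min-cut edges: Well→P (8), Well→Q (6); capacity 8 + 6 = 14.
This cut is saturated, so no flow can exceed 14.

14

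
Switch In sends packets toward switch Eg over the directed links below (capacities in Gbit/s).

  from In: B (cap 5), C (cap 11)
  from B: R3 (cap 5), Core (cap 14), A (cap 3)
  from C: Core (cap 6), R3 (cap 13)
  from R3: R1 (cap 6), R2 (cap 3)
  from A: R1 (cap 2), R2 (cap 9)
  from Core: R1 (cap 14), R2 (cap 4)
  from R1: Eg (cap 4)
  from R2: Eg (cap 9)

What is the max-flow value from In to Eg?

Augment In→B→R3→R1→Eg: bottleneck 4, flow now 4.
Augment In→B→R3→R2→Eg: bottleneck 1, flow now 5.
Augment In→C→R3→R2→Eg: bottleneck 2, flow now 7.
Augment In→C→Core→R2→Eg: bottleneck 4, flow now 11.
Augment In→C→R3→B→A→R2→Eg: bottleneck 2, flow now 13. (uses reverse residual edge)
No augmenting path remains; maximum flow = 13.
In the residual graph, reachable from In: {In, B, C, R3, A, Core, R1, R2}.
Min-cut edges: R1→Eg (4), R2→Eg (9); capacity 4 + 9 = 13.
This cut is saturated, so no flow can exceed 13.

13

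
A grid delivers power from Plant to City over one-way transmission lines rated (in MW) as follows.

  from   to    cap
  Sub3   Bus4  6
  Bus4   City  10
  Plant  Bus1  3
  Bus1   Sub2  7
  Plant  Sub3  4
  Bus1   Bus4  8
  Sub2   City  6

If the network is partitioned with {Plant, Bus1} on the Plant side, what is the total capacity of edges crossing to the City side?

19

Edges leaving {Plant, Bus1}: Plant→Sub3 (4), Bus1→Bus4 (8), Bus1→Sub2 (7).
Cut capacity = 4 + 8 + 7 = 19.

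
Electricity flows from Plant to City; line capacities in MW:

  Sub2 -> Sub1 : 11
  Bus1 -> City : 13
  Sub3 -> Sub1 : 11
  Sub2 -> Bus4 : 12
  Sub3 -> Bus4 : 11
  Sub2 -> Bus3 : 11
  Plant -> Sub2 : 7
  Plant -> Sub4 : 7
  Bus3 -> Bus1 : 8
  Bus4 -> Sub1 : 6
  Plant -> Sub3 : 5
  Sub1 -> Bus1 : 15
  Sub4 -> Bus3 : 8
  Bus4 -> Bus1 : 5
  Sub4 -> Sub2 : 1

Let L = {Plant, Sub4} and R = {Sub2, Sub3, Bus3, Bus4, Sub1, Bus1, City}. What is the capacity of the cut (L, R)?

Edges leaving {Plant, Sub4}: Plant→Sub2 (7), Plant→Sub3 (5), Sub4→Sub2 (1), Sub4→Bus3 (8).
Cut capacity = 7 + 5 + 1 + 8 = 21.

21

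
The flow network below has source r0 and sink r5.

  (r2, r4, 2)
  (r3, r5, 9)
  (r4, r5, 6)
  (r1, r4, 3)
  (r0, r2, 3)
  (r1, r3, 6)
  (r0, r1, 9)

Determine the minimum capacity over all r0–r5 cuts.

Augment r0→r1→r3→r5: bottleneck 6, flow now 6.
Augment r0→r1→r4→r5: bottleneck 3, flow now 9.
Augment r0→r2→r4→r5: bottleneck 2, flow now 11.
No augmenting path remains; maximum flow = 11.
By max-flow min-cut, the minimum cut capacity equals the max flow.
In the residual graph, reachable from r0: {r0, r2}.
Min-cut edges: r0→r1 (9), r2→r4 (2); capacity 9 + 2 = 11.

11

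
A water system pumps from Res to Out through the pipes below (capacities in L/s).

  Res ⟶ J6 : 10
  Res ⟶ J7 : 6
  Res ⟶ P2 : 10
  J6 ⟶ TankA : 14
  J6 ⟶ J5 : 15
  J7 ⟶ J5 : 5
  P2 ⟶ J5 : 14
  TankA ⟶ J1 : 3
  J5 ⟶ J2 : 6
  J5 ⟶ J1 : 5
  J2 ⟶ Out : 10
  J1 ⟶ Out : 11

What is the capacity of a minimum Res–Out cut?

Augment Res→J6→TankA→J1→Out: bottleneck 3, flow now 3.
Augment Res→J6→J5→J2→Out: bottleneck 6, flow now 9.
Augment Res→J6→J5→J1→Out: bottleneck 1, flow now 10.
Augment Res→J7→J5→J1→Out: bottleneck 4, flow now 14.
No augmenting path remains; maximum flow = 14.
By max-flow min-cut, the minimum cut capacity equals the max flow.
In the residual graph, reachable from Res: {Res, J6, J7, P2, TankA, J5}.
Min-cut edges: TankA→J1 (3), J5→J2 (6), J5→J1 (5); capacity 3 + 6 + 5 = 14.

14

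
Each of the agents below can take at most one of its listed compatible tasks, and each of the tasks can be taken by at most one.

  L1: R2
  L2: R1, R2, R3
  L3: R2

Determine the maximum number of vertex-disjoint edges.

Unit-capacity flow: source→left, listed edges, right→sink; max matching = max flow.
Augmenting path L1→R2 (+1); matched 1.
Augmenting path L2→R1 (+1); matched 2.
No augmenting path remains; maximum matching = 2.
König certificate: {L2, R2} is a vertex cover of size 2 (every listed pair touches it), so no matching can be larger.

2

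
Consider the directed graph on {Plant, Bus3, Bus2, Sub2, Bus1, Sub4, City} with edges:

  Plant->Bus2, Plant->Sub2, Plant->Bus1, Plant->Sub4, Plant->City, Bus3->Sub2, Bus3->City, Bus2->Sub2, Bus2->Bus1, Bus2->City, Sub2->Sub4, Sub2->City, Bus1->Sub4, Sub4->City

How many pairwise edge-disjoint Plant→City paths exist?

4

Assign every edge capacity 1; by Menger, the answer equals the max flow.
Path Plant→City (+1); total 1.
Path Plant→Bus2→City (+1); total 2.
Path Plant→Sub2→City (+1); total 3.
Path Plant→Sub4→City (+1); total 4.
No residual Plant→City path; max flow = 4.
Certifying cut of size 4: {Plant→Bus2, Plant→City, Plant→Sub2, Sub4→City}.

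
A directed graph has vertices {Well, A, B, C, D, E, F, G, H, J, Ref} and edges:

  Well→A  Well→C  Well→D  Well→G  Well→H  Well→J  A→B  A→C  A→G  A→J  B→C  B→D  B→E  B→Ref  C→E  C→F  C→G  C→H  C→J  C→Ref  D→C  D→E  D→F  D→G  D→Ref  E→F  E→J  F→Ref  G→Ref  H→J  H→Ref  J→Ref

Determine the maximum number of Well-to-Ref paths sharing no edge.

Assign every edge capacity 1; by Menger, the answer equals the max flow.
Path Well→C→Ref (+1); total 1.
Path Well→D→Ref (+1); total 2.
Path Well→G→Ref (+1); total 3.
Path Well→H→Ref (+1); total 4.
Path Well→J→Ref (+1); total 5.
Path Well→A→B→Ref (+1); total 6.
No residual Well→Ref path; max flow = 6.
Certifying cut of size 6: {Well→A, Well→C, Well→D, Well→G, Well→H, Well→J}.

6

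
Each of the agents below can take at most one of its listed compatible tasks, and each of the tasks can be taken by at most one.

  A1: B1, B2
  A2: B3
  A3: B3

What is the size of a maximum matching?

Unit-capacity flow: source→left, listed edges, right→sink; max matching = max flow.
Augmenting path A1→B1 (+1); matched 1.
Augmenting path A2→B3 (+1); matched 2.
No augmenting path remains; maximum matching = 2.
König certificate: {A1, B3} is a vertex cover of size 2 (every listed pair touches it), so no matching can be larger.

2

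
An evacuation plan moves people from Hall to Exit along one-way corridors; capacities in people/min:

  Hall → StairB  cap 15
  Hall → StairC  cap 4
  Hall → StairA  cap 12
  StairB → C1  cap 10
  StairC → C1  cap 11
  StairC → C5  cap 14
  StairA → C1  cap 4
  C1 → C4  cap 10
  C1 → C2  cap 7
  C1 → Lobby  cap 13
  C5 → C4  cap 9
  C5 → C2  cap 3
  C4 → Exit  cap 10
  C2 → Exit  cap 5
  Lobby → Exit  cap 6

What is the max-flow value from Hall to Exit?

Augment Hall→StairB→C1→C4→Exit: bottleneck 10, flow now 10.
Augment Hall→StairC→C1→C2→Exit: bottleneck 4, flow now 14.
Augment Hall→StairA→C1→C2→Exit: bottleneck 1, flow now 15.
Augment Hall→StairA→C1→Lobby→Exit: bottleneck 3, flow now 18.
No augmenting path remains; maximum flow = 18.
In the residual graph, reachable from Hall: {Hall, StairB, StairA}.
Min-cut edges: Hall→StairC (4), StairB→C1 (10), StairA→C1 (4); capacity 4 + 10 + 4 = 18.
This cut is saturated, so no flow can exceed 18.

18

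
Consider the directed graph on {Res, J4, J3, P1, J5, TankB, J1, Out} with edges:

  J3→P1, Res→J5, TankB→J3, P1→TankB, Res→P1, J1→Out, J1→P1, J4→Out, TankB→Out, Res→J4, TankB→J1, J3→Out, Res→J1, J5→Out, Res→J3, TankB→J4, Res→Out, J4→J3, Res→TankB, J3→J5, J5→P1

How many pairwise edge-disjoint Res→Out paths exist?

Assign every edge capacity 1; by Menger, the answer equals the max flow.
Path Res→Out (+1); total 1.
Path Res→J4→Out (+1); total 2.
Path Res→J3→Out (+1); total 3.
Path Res→J5→Out (+1); total 4.
Path Res→TankB→Out (+1); total 5.
Path Res→J1→Out (+1); total 6.
No residual Res→Out path; max flow = 6.
Certifying cut of size 6: {J1→Out, J3→Out, J4→Out, J5→Out, Res→Out, TankB→Out}.

6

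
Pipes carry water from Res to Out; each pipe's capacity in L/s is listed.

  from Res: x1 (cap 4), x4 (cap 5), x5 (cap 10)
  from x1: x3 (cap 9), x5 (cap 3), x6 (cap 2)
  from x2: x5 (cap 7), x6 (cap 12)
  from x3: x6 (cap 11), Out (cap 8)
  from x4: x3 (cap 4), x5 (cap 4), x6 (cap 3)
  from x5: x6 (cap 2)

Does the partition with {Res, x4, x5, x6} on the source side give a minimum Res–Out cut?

Given cut capacity: 4 + 4 = 8.
Augment Res→x1→x3→Out: bottleneck 4, flow now 4.
Augment Res→x4→x3→Out: bottleneck 4, flow now 8.
No augmenting path remains; maximum flow = 8.
Cut capacity 8 equals the max flow, so it is a minimum cut.

Yes — it is a minimum cut (capacity 8).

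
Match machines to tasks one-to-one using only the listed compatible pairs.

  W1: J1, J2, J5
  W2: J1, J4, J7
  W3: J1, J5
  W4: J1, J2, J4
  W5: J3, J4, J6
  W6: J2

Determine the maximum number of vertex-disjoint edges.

Unit-capacity flow: source→left, listed edges, right→sink; max matching = max flow.
Augmenting path W1→J1 (+1); matched 1.
Augmenting path W2→J4 (+1); matched 2.
Augmenting path W3→J5 (+1); matched 3.
Augmenting path W4→J2 (+1); matched 4.
Augmenting path W5→J3 (+1); matched 5.
Augmenting path W6→J2→W4→J4→W2→J7 (+1); matched 6.
No augmenting path remains; maximum matching = 6.
König certificate: {W1, W2, W3, W4, W5, W6} is a vertex cover of size 6 (every listed pair touches it), so no matching can be larger.

6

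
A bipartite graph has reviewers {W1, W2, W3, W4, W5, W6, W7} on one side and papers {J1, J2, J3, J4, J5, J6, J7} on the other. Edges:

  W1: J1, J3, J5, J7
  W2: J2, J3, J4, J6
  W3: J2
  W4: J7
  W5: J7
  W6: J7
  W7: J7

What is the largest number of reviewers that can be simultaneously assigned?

4

Unit-capacity flow: source→left, listed edges, right→sink; max matching = max flow.
Augmenting path W1→J1 (+1); matched 1.
Augmenting path W2→J2 (+1); matched 2.
Augmenting path W4→J7 (+1); matched 3.
Augmenting path W3→J2→W2→J3 (+1); matched 4.
No augmenting path remains; maximum matching = 4.
König certificate: {W1, W2, W3, J7} is a vertex cover of size 4 (every listed pair touches it), so no matching can be larger.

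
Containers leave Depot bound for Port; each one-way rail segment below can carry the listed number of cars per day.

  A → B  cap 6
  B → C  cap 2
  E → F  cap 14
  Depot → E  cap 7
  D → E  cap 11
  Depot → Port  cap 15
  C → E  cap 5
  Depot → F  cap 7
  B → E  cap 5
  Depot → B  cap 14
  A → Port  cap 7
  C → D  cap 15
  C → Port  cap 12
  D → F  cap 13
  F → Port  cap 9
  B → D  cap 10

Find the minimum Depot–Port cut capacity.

Augment Depot→Port: bottleneck 15, flow now 15.
Augment Depot→F→Port: bottleneck 7, flow now 22.
Augment Depot→B→C→Port: bottleneck 2, flow now 24.
Augment Depot→E→F→Port: bottleneck 2, flow now 26.
No augmenting path remains; maximum flow = 26.
By max-flow min-cut, the minimum cut capacity equals the max flow.
In the residual graph, reachable from Depot: {Depot, B, D, E, F}.
Min-cut edges: Depot→Port (15), B→C (2), F→Port (9); capacity 15 + 2 + 9 = 26.

26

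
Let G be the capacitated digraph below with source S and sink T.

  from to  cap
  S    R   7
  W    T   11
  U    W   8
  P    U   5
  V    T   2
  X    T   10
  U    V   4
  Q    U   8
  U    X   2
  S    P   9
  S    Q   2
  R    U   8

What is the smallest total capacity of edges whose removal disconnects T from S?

Augment S→P→U→V→T: bottleneck 2, flow now 2.
Augment S→P→U→W→T: bottleneck 3, flow now 5.
Augment S→Q→U→W→T: bottleneck 2, flow now 7.
Augment S→R→U→W→T: bottleneck 3, flow now 10.
Augment S→R→U→X→T: bottleneck 2, flow now 12.
No augmenting path remains; maximum flow = 12.
By max-flow min-cut, the minimum cut capacity equals the max flow.
In the residual graph, reachable from S: {S, P, Q, R, U, V}.
Min-cut edges: U→W (8), U→X (2), V→T (2); capacity 8 + 2 + 2 = 12.

12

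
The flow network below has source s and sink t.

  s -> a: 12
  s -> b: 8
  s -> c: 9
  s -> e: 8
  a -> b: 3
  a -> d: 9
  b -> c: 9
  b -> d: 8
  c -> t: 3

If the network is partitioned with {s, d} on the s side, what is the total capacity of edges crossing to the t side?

Edges leaving {s, d}: s→a (12), s→b (8), s→c (9), s→e (8).
Cut capacity = 12 + 8 + 9 + 8 = 37.

37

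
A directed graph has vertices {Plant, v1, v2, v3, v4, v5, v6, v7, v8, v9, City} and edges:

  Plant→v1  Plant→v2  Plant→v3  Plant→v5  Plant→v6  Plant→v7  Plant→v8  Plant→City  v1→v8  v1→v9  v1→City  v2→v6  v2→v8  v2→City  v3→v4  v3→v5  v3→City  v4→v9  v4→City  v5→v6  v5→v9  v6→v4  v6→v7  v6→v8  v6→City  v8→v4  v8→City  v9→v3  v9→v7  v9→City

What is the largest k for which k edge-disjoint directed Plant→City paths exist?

Assign every edge capacity 1; by Menger, the answer equals the max flow.
Path Plant→City (+1); total 1.
Path Plant→v1→City (+1); total 2.
Path Plant→v2→City (+1); total 3.
Path Plant→v3→City (+1); total 4.
Path Plant→v6→City (+1); total 5.
Path Plant→v8→City (+1); total 6.
Path Plant→v5→v9→City (+1); total 7.
No residual Plant→City path; max flow = 7.
Certifying cut of size 7: {Plant→City, Plant→v1, Plant→v2, Plant→v3, Plant→v5, Plant→v6, Plant→v8}.

7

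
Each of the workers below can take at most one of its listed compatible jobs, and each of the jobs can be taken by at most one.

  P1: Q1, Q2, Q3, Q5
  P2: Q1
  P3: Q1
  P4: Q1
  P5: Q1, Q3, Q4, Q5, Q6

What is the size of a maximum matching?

3

Unit-capacity flow: source→left, listed edges, right→sink; max matching = max flow.
Augmenting path P1→Q1 (+1); matched 1.
Augmenting path P5→Q3 (+1); matched 2.
Augmenting path P2→Q1→P1→Q2 (+1); matched 3.
No augmenting path remains; maximum matching = 3.
König certificate: {P1, P5, Q1} is a vertex cover of size 3 (every listed pair touches it), so no matching can be larger.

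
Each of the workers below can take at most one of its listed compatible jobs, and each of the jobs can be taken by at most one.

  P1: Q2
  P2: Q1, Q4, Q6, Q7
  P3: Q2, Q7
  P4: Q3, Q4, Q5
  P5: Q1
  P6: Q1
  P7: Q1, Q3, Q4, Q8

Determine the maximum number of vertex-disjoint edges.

Unit-capacity flow: source→left, listed edges, right→sink; max matching = max flow.
Augmenting path P1→Q2 (+1); matched 1.
Augmenting path P2→Q1 (+1); matched 2.
Augmenting path P3→Q7 (+1); matched 3.
Augmenting path P4→Q3 (+1); matched 4.
Augmenting path P7→Q4 (+1); matched 5.
Augmenting path P5→Q1→P2→Q6 (+1); matched 6.
No augmenting path remains; maximum matching = 6.
König certificate: {P1, P2, P3, P4, P7, Q1} is a vertex cover of size 6 (every listed pair touches it), so no matching can be larger.

6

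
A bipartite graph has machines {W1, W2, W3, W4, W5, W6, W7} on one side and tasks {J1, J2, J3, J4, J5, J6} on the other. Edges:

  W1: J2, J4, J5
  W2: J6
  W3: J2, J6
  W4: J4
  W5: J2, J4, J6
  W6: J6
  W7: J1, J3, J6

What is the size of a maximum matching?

Unit-capacity flow: source→left, listed edges, right→sink; max matching = max flow.
Augmenting path W1→J2 (+1); matched 1.
Augmenting path W2→J6 (+1); matched 2.
Augmenting path W4→J4 (+1); matched 3.
Augmenting path W7→J1 (+1); matched 4.
Augmenting path W3→J2→W1→J5 (+1); matched 5.
No augmenting path remains; maximum matching = 5.
König certificate: {W1, W7, J2, J4, J6} is a vertex cover of size 5 (every listed pair touches it), so no matching can be larger.

5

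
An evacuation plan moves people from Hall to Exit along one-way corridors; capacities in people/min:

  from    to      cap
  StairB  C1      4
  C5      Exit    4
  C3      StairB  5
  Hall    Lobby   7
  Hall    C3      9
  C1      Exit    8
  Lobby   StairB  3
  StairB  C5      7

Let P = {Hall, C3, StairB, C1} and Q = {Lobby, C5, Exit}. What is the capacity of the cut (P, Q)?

Edges leaving {Hall, C3, StairB, C1}: Hall→Lobby (7), StairB→C5 (7), C1→Exit (8).
Cut capacity = 7 + 7 + 8 = 22.

22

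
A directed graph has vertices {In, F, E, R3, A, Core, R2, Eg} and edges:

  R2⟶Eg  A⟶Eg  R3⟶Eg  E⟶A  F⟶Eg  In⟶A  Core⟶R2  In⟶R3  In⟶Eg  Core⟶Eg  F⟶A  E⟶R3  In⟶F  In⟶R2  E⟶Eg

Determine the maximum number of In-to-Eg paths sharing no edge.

5

Assign every edge capacity 1; by Menger, the answer equals the max flow.
Path In→Eg (+1); total 1.
Path In→F→Eg (+1); total 2.
Path In→R3→Eg (+1); total 3.
Path In→A→Eg (+1); total 4.
Path In→R2→Eg (+1); total 5.
No residual In→Eg path; max flow = 5.
Certifying cut of size 5: {In→A, In→Eg, In→F, In→R2, In→R3}.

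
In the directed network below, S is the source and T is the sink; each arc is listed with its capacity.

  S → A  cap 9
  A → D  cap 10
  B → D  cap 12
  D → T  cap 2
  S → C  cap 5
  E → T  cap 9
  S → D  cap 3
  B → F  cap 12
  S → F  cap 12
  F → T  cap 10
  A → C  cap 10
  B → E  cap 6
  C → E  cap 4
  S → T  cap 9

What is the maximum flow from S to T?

Augment S→T: bottleneck 9, flow now 9.
Augment S→D→T: bottleneck 2, flow now 11.
Augment S→F→T: bottleneck 10, flow now 21.
Augment S→C→E→T: bottleneck 4, flow now 25.
No augmenting path remains; maximum flow = 25.
In the residual graph, reachable from S: {S, A, C, D, F}.
Min-cut edges: S→T (9), C→E (4), D→T (2), F→T (10); capacity 9 + 4 + 2 + 10 = 25.
This cut is saturated, so no flow can exceed 25.

25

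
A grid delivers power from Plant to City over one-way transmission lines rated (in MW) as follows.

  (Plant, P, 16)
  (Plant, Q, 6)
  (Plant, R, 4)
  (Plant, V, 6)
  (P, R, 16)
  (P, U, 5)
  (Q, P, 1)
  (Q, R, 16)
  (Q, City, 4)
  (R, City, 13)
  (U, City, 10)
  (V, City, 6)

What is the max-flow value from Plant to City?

28

Augment Plant→Q→City: bottleneck 4, flow now 4.
Augment Plant→R→City: bottleneck 4, flow now 8.
Augment Plant→V→City: bottleneck 6, flow now 14.
Augment Plant→P→R→City: bottleneck 9, flow now 23.
Augment Plant→P→U→City: bottleneck 5, flow now 28.
No augmenting path remains; maximum flow = 28.
In the residual graph, reachable from Plant: {Plant, P, Q, R}.
Min-cut edges: Plant→V (6), P→U (5), Q→City (4), R→City (13); capacity 6 + 5 + 4 + 13 = 28.
This cut is saturated, so no flow can exceed 28.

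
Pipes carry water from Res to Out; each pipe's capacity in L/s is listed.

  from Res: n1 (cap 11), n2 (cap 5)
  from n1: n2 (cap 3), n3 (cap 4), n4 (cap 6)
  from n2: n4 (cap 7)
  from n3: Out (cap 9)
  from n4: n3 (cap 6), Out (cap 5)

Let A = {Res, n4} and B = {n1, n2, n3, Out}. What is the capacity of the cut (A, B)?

27

Edges leaving {Res, n4}: Res→n1 (11), Res→n2 (5), n4→n3 (6), n4→Out (5).
Cut capacity = 11 + 5 + 6 + 5 = 27.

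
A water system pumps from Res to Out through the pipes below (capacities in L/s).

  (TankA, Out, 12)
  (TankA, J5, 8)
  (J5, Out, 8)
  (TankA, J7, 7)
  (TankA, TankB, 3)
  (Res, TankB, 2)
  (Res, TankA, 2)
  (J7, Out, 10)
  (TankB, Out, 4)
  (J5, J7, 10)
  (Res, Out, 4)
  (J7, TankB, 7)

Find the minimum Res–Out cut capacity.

8

Augment Res→Out: bottleneck 4, flow now 4.
Augment Res→TankA→Out: bottleneck 2, flow now 6.
Augment Res→TankB→Out: bottleneck 2, flow now 8.
No augmenting path remains; maximum flow = 8.
By max-flow min-cut, the minimum cut capacity equals the max flow.
In the residual graph, reachable from Res: {Res}.
Min-cut edges: Res→TankA (2), Res→TankB (2), Res→Out (4); capacity 2 + 2 + 4 = 8.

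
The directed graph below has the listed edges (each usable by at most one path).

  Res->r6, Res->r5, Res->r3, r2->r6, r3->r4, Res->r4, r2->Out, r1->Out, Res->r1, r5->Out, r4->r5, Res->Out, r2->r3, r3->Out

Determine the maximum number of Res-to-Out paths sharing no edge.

Assign every edge capacity 1; by Menger, the answer equals the max flow.
Path Res→Out (+1); total 1.
Path Res→r1→Out (+1); total 2.
Path Res→r3→Out (+1); total 3.
Path Res→r5→Out (+1); total 4.
No residual Res→Out path; max flow = 4.
Certifying cut of size 4: {Res→Out, Res→r1, Res→r3, r5→Out}.

4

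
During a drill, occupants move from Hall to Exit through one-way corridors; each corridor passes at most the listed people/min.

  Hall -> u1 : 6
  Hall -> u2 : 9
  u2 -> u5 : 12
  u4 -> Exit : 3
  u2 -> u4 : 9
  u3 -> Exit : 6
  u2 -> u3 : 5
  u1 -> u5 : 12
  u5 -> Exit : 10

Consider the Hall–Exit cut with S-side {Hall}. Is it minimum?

Yes — it is a minimum cut (capacity 15).

Given cut capacity: 6 + 9 = 15.
Augment Hall→u1→u5→Exit: bottleneck 6, flow now 6.
Augment Hall→u2→u3→Exit: bottleneck 5, flow now 11.
Augment Hall→u2→u4→Exit: bottleneck 3, flow now 14.
Augment Hall→u2→u5→Exit: bottleneck 1, flow now 15.
No augmenting path remains; maximum flow = 15.
Cut capacity 15 equals the max flow, so it is a minimum cut.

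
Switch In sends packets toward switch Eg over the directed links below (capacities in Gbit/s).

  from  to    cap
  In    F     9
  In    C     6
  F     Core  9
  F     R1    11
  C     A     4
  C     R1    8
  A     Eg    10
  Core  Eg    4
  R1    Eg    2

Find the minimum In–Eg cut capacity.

10

Augment In→F→Core→Eg: bottleneck 4, flow now 4.
Augment In→F→R1→Eg: bottleneck 2, flow now 6.
Augment In→C→A→Eg: bottleneck 4, flow now 10.
No augmenting path remains; maximum flow = 10.
By max-flow min-cut, the minimum cut capacity equals the max flow.
In the residual graph, reachable from In: {In, F, C, Core, R1}.
Min-cut edges: C→A (4), Core→Eg (4), R1→Eg (2); capacity 4 + 4 + 2 = 10.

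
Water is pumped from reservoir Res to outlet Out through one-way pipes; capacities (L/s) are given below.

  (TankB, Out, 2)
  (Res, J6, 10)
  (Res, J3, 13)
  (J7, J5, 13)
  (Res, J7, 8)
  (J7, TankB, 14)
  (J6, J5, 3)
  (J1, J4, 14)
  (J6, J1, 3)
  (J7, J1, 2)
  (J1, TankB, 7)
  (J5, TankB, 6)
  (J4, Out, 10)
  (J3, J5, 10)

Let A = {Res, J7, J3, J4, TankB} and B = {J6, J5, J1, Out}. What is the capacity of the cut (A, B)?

47

Edges leaving {Res, J7, J3, J4, TankB}: Res→J6 (10), J7→J5 (13), J7→J1 (2), J3→J5 (10), J4→Out (10), TankB→Out (2).
Cut capacity = 10 + 13 + 2 + 10 + 10 + 2 = 47.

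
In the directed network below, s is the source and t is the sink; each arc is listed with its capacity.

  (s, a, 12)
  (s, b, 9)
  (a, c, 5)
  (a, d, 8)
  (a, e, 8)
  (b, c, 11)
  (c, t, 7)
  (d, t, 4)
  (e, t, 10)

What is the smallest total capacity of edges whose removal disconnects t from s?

19

Augment s→a→c→t: bottleneck 5, flow now 5.
Augment s→a→d→t: bottleneck 4, flow now 9.
Augment s→a→e→t: bottleneck 3, flow now 12.
Augment s→b→c→t: bottleneck 2, flow now 14.
Augment s→b→c→a→e→t: bottleneck 5, flow now 19. (uses reverse residual edge)
No augmenting path remains; maximum flow = 19.
By max-flow min-cut, the minimum cut capacity equals the max flow.
In the residual graph, reachable from s: {s, b, c}.
Min-cut edges: s→a (12), c→t (7); capacity 12 + 7 = 19.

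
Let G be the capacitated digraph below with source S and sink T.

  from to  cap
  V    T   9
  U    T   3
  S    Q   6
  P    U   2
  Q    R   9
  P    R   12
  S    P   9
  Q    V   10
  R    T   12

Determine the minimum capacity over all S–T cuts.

15

Augment S→P→R→T: bottleneck 9, flow now 9.
Augment S→Q→R→T: bottleneck 3, flow now 12.
Augment S→Q→V→T: bottleneck 3, flow now 15.
No augmenting path remains; maximum flow = 15.
By max-flow min-cut, the minimum cut capacity equals the max flow.
In the residual graph, reachable from S: {S}.
Min-cut edges: S→P (9), S→Q (6); capacity 9 + 6 = 15.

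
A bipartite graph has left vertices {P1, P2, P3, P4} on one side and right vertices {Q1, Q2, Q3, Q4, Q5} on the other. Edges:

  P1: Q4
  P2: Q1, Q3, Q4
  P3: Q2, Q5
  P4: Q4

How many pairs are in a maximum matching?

3

Unit-capacity flow: source→left, listed edges, right→sink; max matching = max flow.
Augmenting path P1→Q4 (+1); matched 1.
Augmenting path P2→Q1 (+1); matched 2.
Augmenting path P3→Q2 (+1); matched 3.
No augmenting path remains; maximum matching = 3.
König certificate: {P2, P3, Q4} is a vertex cover of size 3 (every listed pair touches it), so no matching can be larger.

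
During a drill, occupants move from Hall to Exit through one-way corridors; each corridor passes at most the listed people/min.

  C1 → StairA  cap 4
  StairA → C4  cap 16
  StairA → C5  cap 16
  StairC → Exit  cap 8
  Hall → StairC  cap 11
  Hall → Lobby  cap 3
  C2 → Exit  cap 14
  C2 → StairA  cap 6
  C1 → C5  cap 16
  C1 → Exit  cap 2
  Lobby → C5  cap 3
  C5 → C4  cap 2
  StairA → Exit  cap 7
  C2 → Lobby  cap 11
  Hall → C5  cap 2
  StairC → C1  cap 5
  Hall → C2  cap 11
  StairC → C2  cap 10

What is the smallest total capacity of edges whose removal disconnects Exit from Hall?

Augment Hall→StairC→Exit: bottleneck 8, flow now 8.
Augment Hall→C2→Exit: bottleneck 11, flow now 19.
Augment Hall→StairC→C1→Exit: bottleneck 2, flow now 21.
Augment Hall→StairC→C2→Exit: bottleneck 1, flow now 22.
No augmenting path remains; maximum flow = 22.
By max-flow min-cut, the minimum cut capacity equals the max flow.
In the residual graph, reachable from Hall: {Hall, Lobby, C5, C4}.
Min-cut edges: Hall→StairC (11), Hall→C2 (11); capacity 11 + 11 = 22.

22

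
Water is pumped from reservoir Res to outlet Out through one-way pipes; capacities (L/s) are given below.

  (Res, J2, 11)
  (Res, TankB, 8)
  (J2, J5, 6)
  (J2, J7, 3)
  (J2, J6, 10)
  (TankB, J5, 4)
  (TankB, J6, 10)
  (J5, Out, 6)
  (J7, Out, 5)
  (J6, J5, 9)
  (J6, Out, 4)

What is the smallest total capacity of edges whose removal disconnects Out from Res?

13

Augment Res→J2→J5→Out: bottleneck 6, flow now 6.
Augment Res→J2→J7→Out: bottleneck 3, flow now 9.
Augment Res→J2→J6→Out: bottleneck 2, flow now 11.
Augment Res→TankB→J6→Out: bottleneck 2, flow now 13.
No augmenting path remains; maximum flow = 13.
By max-flow min-cut, the minimum cut capacity equals the max flow.
In the residual graph, reachable from Res: {Res, J2, TankB, J5, J6}.
Min-cut edges: J2→J7 (3), J5→Out (6), J6→Out (4); capacity 3 + 6 + 4 = 13.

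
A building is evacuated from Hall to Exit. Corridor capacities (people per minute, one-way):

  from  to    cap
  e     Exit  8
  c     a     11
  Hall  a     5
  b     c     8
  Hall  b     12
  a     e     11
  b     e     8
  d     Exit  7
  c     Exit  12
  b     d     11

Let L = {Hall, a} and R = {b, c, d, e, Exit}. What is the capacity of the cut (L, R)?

23

Edges leaving {Hall, a}: Hall→b (12), a→e (11).
Cut capacity = 12 + 11 = 23.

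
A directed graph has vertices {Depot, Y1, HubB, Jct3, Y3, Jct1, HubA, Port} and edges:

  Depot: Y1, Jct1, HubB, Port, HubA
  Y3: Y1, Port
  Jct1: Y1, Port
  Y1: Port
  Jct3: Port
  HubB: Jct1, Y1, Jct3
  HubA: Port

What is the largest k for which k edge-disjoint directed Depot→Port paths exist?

Assign every edge capacity 1; by Menger, the answer equals the max flow.
Path Depot→Port (+1); total 1.
Path Depot→Y1→Port (+1); total 2.
Path Depot→Jct1→Port (+1); total 3.
Path Depot→HubA→Port (+1); total 4.
Path Depot→HubB→Jct3→Port (+1); total 5.
No residual Depot→Port path; max flow = 5.
Certifying cut of size 5: {Depot→HubA, Depot→HubB, Depot→Jct1, Depot→Port, Depot→Y1}.

5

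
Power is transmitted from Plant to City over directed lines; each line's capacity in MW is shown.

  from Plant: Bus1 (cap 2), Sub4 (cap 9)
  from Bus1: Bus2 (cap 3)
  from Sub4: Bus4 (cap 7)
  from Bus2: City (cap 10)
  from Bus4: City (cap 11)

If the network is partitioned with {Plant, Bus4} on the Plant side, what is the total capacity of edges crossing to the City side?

Edges leaving {Plant, Bus4}: Plant→Bus1 (2), Plant→Sub4 (9), Bus4→City (11).
Cut capacity = 2 + 9 + 11 = 22.

22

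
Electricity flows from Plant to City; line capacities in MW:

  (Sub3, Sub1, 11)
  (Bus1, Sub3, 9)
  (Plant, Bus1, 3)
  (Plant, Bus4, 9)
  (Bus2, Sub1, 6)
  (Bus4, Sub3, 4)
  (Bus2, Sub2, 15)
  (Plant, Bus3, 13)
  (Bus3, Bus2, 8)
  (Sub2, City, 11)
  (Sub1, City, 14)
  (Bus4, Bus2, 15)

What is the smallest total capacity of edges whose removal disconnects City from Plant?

Augment Plant→Bus3→Bus2→Sub1→City: bottleneck 6, flow now 6.
Augment Plant→Bus3→Bus2→Sub2→City: bottleneck 2, flow now 8.
Augment Plant→Bus4→Bus2→Sub2→City: bottleneck 9, flow now 17.
Augment Plant→Bus1→Sub3→Sub1→City: bottleneck 3, flow now 20.
No augmenting path remains; maximum flow = 20.
By max-flow min-cut, the minimum cut capacity equals the max flow.
In the residual graph, reachable from Plant: {Plant, Bus3}.
Min-cut edges: Plant→Bus4 (9), Plant→Bus1 (3), Bus3→Bus2 (8); capacity 9 + 3 + 8 = 20.

20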